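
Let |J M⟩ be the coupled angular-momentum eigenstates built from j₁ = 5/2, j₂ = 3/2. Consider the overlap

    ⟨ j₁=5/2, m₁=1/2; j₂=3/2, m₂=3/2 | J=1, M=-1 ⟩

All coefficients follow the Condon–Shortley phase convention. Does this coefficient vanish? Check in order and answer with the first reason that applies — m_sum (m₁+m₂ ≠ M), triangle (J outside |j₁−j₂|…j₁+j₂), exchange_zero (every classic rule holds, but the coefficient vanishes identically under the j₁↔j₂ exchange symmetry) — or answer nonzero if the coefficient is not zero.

m-sum: m₁+m₂ = 1/2+3/2 = 2, M = -1  ✗ ⇒ coefficient is 0

m_sum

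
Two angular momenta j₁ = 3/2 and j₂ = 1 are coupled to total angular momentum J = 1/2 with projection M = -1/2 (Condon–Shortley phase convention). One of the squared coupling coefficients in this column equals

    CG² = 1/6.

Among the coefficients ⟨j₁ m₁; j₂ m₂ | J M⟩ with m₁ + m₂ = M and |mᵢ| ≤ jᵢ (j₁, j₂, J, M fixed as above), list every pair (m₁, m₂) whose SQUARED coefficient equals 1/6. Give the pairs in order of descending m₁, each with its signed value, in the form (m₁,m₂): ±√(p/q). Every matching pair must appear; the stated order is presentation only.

Admissible pairs with m₁+m₂ = M = -1/2: (-3/2,1), (-1/2,0), (1/2,-1)
  (m₁,m₂)=(1/2,-1): CG² = 1/6, CG = +√(1/6)   ← matches the target
  (m₁,m₂)=(-1/2,0): CG² = 1/3, CG = −√(1/3)
  (m₁,m₂)=(-3/2,1): CG² = 1/2, CG = +√(1/2)
Pairs with CG² = 1/6: (1/2,-1): +√(1/6)

(1/2,-1): +√(1/6)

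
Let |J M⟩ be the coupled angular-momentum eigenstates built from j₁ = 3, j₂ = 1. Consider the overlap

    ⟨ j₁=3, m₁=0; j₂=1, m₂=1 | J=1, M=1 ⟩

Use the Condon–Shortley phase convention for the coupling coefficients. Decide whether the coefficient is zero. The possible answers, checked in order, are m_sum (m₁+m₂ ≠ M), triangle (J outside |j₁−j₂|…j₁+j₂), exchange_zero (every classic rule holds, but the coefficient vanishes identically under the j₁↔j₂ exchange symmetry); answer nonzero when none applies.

m-sum: m₁+m₂ = 0+1 = 1, M = 1  ✓
triangle: need |j₁−j₂| ≤ J ≤ j₁+j₂, i.e. J ∈ [2, 4]; J = 1 is outside ✗ ⇒ coefficient is 0

triangle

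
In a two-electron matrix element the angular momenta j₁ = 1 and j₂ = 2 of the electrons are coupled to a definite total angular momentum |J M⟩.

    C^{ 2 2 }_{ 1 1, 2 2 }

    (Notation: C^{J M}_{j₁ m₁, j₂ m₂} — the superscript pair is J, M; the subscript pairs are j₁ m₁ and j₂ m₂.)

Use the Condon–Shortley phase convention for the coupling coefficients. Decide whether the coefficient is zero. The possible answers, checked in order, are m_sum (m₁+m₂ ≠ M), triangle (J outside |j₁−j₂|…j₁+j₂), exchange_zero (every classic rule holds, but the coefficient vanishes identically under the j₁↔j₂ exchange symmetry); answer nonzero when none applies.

m_sum

m-sum: m₁+m₂ = 1+2 = 3, M = 2  ✗ ⇒ coefficient is 0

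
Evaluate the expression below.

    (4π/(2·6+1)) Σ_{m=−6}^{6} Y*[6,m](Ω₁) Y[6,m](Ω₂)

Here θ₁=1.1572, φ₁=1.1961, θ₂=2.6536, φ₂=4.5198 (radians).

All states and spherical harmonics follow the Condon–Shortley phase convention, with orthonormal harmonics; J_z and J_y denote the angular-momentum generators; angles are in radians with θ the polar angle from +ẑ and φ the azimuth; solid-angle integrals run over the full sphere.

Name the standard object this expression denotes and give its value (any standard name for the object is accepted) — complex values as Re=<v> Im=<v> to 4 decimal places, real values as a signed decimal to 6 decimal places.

Legendre polynomial (addition theorem), -0.349867

This sum is the spherical-harmonic addition theorem: it equals the Legendre polynomial P_l(cos γ) of the angle γ between the two directions.
Expand P_6 via completeness: Σ_{m} conj(Y_{6,m}) at Ω₁ times Y_{6,m} at Ω₂ —
  m=-6: (+0.178479+0.221895i) × (-0.002070-0.004695i) = +0.000672-0.001297i  (running Σ = +0.000672-0.001297i)
  m=-5: (+0.413288-0.129062i) × (+0.027490-0.019126i) = +0.008893-0.011452i  (running Σ = +0.009565-0.012750i)
  m=-4: (+0.014019-0.194341i) × (+0.093811+0.091030i) = +0.019006-0.016955i  (running Σ = +0.028571-0.029705i)
  m=-3: (+0.221738+0.106213i) × (-0.180780+0.277278i) = -0.069536+0.042282i  (running Σ = -0.040965+0.012577i)
  m=-2: (+0.209222-0.194673i) × (-0.467309-0.189461i) = -0.134654+0.051333i  (running Σ = -0.175619+0.063910i)
  m=-1: (+0.056331+0.143237i) × (+0.054892-0.281491i) = +0.043412-0.007994i  (running Σ = -0.132207+0.055916i)
  m=0: (+0.299743-0.000000i) × (-0.325365+0.000000i) = -0.097526+0.000000i  (running Σ = -0.229733+0.055916i)
  m=1: (-0.056331+0.143237i) × (-0.054892-0.281491i) = +0.043412+0.007994i  (running Σ = -0.186321+0.063910i)
  m=2: (+0.209222+0.194673i) × (-0.467309+0.189461i) = -0.134654-0.051333i  (running Σ = -0.320975+0.012577i)
  m=3: (-0.221738+0.106213i) × (+0.180780+0.277278i) = -0.069536-0.042282i  (running Σ = -0.390511-0.029705i)
  m=4: (+0.014019+0.194341i) × (+0.093811-0.091030i) = +0.019006+0.016955i  (running Σ = -0.371505-0.012750i)
  m=5: (-0.413288-0.129062i) × (-0.027490-0.019126i) = +0.008893+0.011452i  (running Σ = -0.362612-0.001297i)
  m=6: (+0.178479-0.221895i) × (-0.002070+0.004695i) = +0.000672+0.001297i  (running Σ = -0.361940+0.000000i)
Accumulated sum -0.361940+0.000000i; after 4π/(2l+1) scaling, -0.349867+0.000000i ⇒ P_6 = -0.349867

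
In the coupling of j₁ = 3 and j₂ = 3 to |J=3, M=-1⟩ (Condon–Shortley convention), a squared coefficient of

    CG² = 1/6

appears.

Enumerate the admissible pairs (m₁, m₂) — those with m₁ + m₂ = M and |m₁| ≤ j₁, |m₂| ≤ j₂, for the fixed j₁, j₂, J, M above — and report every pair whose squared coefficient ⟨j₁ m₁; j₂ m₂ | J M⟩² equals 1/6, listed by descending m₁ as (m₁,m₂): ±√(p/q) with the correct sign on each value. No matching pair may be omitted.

(0,-1): −√(1/6); (-1,0): +√(1/6)

Admissible pairs with m₁+m₂ = M = -1: (-3,2), (-2,1), (-1,0), (0,-1), (1,-2), (2,-3)
  (m₁,m₂)=(2,-3): CG² = 1/3, CG = +√(1/3)
  (m₁,m₂)=(1,-2): CG² = 0/1, CG = 0
  (m₁,m₂)=(0,-1): CG² = 1/6, CG = −√(1/6)   ← matches the target
  (m₁,m₂)=(-1,0): CG² = 1/6, CG = +√(1/6)   ← matches the target
  (m₁,m₂)=(-2,1): CG² = 0/1, CG = 0
  (m₁,m₂)=(-3,2): CG² = 1/3, CG = −√(1/3)
Pairs with CG² = 1/6: (0,-1): −√(1/6); (-1,0): +√(1/6)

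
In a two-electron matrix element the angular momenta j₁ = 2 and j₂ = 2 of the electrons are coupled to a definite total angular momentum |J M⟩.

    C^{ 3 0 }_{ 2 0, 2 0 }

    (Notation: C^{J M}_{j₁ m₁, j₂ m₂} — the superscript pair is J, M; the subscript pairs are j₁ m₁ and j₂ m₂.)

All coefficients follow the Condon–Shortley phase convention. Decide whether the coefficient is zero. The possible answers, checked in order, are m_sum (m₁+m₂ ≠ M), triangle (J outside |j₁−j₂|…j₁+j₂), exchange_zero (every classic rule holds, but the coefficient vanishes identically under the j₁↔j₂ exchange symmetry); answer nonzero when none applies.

m-sum: m₁+m₂ = 0+0 = 0, M = 0  ✓
triangle: |j₁−j₂| = 0 ≤ J = 3 ≤ j₁+j₂ = 4  ✓
exchange: j₁=j₂ and m₁=m₂, and (−1)^(j₁+j₂−J) = (−1)^1 = −1 forces ⟨j₁m₁;j₂m₂|JM⟩ = −⟨j₂m₂;j₁m₁|JM⟩ = −⟨j₁m₁;j₂m₂|JM⟩ ⇒ the coefficient vanishes identically
Racah sum check: Σ_k collapses to 0 ⇒ CG = 0

exchange_zero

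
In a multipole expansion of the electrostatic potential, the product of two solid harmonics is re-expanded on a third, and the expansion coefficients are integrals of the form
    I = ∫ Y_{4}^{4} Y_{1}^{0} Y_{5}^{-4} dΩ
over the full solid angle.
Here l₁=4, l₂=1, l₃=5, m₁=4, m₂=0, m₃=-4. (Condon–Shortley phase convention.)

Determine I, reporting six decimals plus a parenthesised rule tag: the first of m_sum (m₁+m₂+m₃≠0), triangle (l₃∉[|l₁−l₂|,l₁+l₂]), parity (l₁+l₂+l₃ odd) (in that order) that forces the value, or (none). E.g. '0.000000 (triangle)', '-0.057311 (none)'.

0.147319 (none)

Checks pass: Σm=0; 10 even; l₃=5∈[3,5].
(2·4+1)(2·1+1)(2·5+1) = 297
Δ: 0! 8! 2! / 11! → 1/495
sum: t=0:+1/576 = 1/576
3j²(4 1 5; 0 0 0) = Δ·Π!·Σ² = 5/99  (sign -1)
sum: t=0:+1/40320 = 1/40320
3j²(4 1 5; 4 0 -4) = Δ·Π!·Σ² = 1/55  (sign -1)
combine: 4πI² = 297·5/99·1/55 = 3/11
take √, sign +1: I = 0.14731920
No selection rule forces the value: the integral is nonzero (none).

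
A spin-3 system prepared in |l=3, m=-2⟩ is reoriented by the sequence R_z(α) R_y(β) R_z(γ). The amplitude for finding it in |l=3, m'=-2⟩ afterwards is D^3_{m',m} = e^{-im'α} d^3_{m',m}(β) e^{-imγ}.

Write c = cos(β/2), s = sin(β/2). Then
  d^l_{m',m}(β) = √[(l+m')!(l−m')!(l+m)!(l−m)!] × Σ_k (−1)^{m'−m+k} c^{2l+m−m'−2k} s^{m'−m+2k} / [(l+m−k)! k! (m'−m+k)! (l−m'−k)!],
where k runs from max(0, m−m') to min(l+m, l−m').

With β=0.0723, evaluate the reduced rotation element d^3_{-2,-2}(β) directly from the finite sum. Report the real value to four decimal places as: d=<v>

d=0.9896

d^3_{-2,-2}(β=0.0723) via the finite sum:
Half-angle: c=0.999347, s=0.036142. N=√(1·120·1·120)=120.000000
The bounds max(0,m−m')=0 and min(l+m,l−m')=1 give 2 terms
  k=0: (−1)^0·120.0000/(120)·0.9993^6·0.0361^0 = +0.996086
  k=1: (−1)^1·120.0000/(24)·0.9993^4·0.0361^2 = -0.006514
d^3_{-2,-2}(0.0723) = +0.996086 -0.006514 = +0.989572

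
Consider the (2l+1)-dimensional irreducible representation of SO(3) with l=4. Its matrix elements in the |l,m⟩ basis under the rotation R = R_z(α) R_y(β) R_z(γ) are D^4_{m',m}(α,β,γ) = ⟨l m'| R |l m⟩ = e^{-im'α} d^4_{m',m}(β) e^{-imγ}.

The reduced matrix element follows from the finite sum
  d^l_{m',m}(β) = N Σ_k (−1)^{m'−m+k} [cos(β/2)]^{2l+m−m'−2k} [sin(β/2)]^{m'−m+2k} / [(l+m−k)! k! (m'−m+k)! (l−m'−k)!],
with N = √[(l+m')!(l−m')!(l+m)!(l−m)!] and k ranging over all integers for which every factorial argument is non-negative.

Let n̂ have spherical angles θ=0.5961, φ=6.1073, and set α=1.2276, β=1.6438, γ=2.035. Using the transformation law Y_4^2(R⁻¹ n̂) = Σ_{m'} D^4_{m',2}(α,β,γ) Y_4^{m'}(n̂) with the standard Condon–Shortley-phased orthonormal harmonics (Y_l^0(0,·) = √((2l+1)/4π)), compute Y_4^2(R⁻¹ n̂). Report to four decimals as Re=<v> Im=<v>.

Need the full column D^4_{m',2} for m'=−4..4 at α=1.2276, β=1.6438, γ=2.0350.
cos(β/2)=0.680831, sin(β/2)=0.732441
d^4_{-4,2}: single k=6 term ⇒ +0.378697;  D = +0.252654+0.282095i
d^4_{-3,2}: k∈[5..6] ⇒ +0.746733 -0.288078 = +0.458655;  D = +0.424700-0.173187i
d^4_{-2,2}: k∈[4..6] ⇒ +0.927551 -0.858805 +0.082829 = +0.151575;  D = -0.006668-0.151428i
d^4_{-1,2}: k∈[3..5] ⇒ +0.812884 -1.411193 +0.326650 = -0.271659;  D = +0.259590+0.080071i
d^4_{0,2}: k∈[2..4] ⇒ +0.506876 -1.564360 +0.678945 = -0.378539;  D = +0.226787-0.303084i
d^4_{1,2}: k∈[1..3] ⇒ +0.210709 -1.219326 +0.940795 = -0.067822;  D = -0.037463-0.056536i
d^4_{2,2}: k∈[0..2] ⇒ +0.046165 -0.641153 +0.927551 = +0.332564;  D = +0.322872-0.079702i
d^4_{3,2}: k∈[0..1] ⇒ -0.185828 +0.645206 = +0.459379;  D = +0.046401-0.457029i
d^4_{4,2}: single k=0 term ⇒ +0.282722;  D = -0.255263-0.121541i
Y_4^{m'}(θ=0.5961,φ=6.1073) and Σ D·Y over m':
  (+0.2527+0.2821i)·(+0.0335+0.0284i)  (+0.4247-0.1732i)·(+0.1584+0.0923i)  (-0.0067-0.1514i)·(+0.3755+0.1378i)  (+0.2596+0.0801i)·(+0.3882+0.0690i)  (+0.2268-0.3031i)·(-0.1196+0.0000i)  (-0.0375-0.0565i)·(-0.3882+0.0690i)  (+0.3229-0.0797i)·(+0.3755-0.1378i)  (+0.0464-0.4570i)·(-0.1584+0.0923i)  (-0.2553-0.1215i)·(+0.0335-0.0284i)
Y_4^2(R⁻¹ n̂) = +0.321678+0.080641i

Re=0.3217 Im=0.0806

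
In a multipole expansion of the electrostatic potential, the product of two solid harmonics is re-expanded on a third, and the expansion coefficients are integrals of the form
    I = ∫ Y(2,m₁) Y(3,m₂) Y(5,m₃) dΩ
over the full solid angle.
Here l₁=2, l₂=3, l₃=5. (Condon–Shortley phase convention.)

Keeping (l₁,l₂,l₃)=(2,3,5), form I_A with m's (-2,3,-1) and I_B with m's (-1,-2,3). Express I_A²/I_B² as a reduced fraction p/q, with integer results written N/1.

1/112

Same 2,3,5: normalisation and zero-m 3j drop out of the ratio.
A: Δ: 0! 4! 6! / 11! → 1/2310; sum: t=0:+1/17280 = 1/17280; 3j²(2 3 5; -2 3 -1) = Δ·Π!·Σ² = 1/2310  (sign +1)
B: Δ: 0! 4! 6! / 11! → 1/2310; sum: t=0:+1/720 = 1/720; 3j²(2 3 5; -1 -2 3) = Δ·Π!·Σ² = 8/165  (sign +1)
I_A²/I_B² = (1/2310)/(8/165) = 1/112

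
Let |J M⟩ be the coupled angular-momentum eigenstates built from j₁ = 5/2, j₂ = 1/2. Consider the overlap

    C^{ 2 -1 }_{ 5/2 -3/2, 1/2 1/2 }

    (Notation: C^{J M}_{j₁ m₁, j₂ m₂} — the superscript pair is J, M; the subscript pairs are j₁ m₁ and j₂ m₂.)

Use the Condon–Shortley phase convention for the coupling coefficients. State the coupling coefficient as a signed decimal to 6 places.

-0.816497  (= −√(2/3))

j₁+j₂−J=1  J+j₁−j₂=4  J−j₁+j₂=0  j₁+j₂+J+1=6
(j₁±m₁, j₂±m₂, J±M) = (1,4,1,0,1,3)
P² = 24
sum k=1..1:
  [1] −1/6 = -1/6
S = -1/6
C² = P²·S² = 2/3 ; C = -0.816497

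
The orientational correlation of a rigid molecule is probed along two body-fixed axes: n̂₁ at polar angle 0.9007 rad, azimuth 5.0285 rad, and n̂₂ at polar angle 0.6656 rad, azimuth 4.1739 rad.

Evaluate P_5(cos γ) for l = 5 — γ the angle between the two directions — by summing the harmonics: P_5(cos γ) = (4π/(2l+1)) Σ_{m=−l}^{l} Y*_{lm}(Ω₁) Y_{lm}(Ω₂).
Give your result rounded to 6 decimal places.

Expand P_5 via completeness: Σ_{m} conj(Y_{5,m}) at Ω₁ times Y_{5,m} at Ω₂ —
  [-5]  conj(Y_{5,-5})(Ω₁) = (0.137259, 0.001340) ; Y_{5,-5}(Ω₂) = (-0.018098, -0.037547) ; Δ = (-0.002434, -0.005178)
  [-4]  conj(Y_{5,-4})(Ω₁) = (0.103734, 0.327949) ; Y_{5,-4}(Ω₂) = (-0.092446, 0.140135) ; Δ = (-0.055547, -0.015781)
  [-3]  conj(Y_{5,-3})(Ω₁) = (-0.334429, 0.239998) ; Y_{5,-3}(Ω₂) = (0.371762, 0.016618) ; Δ = (-0.128316, 0.083665)
  [-2]  conj(Y_{5,-2})(Ω₁) = (-0.081970, -0.060045) ; Y_{5,-2}(Ω₂) = (-0.206243, -0.383136) ; Δ = (-0.006100, 0.043790)
  [-1]  conj(Y_{5,-1})(Ω₁) = (-0.099552, 0.304367) ; Y_{5,-1}(Ω₂) = (-0.038163, 0.063885) ; Δ = (-0.015645, -0.017975)
  [+0]  conj(Y_{5,0})(Ω₁) = (-0.190823, -0.000000) ; Y_{5,0}(Ω₂) = (-0.385757, 0.000000) ; Δ = (0.073611, 0.000000)
  [+1]  conj(Y_{5,1})(Ω₁) = (0.099552, 0.304367) ; Y_{5,1}(Ω₂) = (0.038163, 0.063885) ; Δ = (-0.015645, 0.017975)
  [+2]  conj(Y_{5,2})(Ω₁) = (-0.081970, 0.060045) ; Y_{5,2}(Ω₂) = (-0.206243, 0.383136) ; Δ = (-0.006100, -0.043790)
  [+3]  conj(Y_{5,3})(Ω₁) = (0.334429, 0.239998) ; Y_{5,3}(Ω₂) = (-0.371762, 0.016618) ; Δ = (-0.128316, -0.083665)
  [+4]  conj(Y_{5,4})(Ω₁) = (0.103734, -0.327949) ; Y_{5,4}(Ω₂) = (-0.092446, -0.140135) ; Δ = (-0.055547, 0.015781)
  [+5]  conj(Y_{5,5})(Ω₁) = (-0.137259, 0.001340) ; Y_{5,5}(Ω₂) = (0.018098, -0.037547) ; Δ = (-0.002434, 0.005178)
Σ over m = (-0.342472, 0.000000); ×(4π/11) → (-0.391240, 0.000000). Real part: -0.391240

-0.391240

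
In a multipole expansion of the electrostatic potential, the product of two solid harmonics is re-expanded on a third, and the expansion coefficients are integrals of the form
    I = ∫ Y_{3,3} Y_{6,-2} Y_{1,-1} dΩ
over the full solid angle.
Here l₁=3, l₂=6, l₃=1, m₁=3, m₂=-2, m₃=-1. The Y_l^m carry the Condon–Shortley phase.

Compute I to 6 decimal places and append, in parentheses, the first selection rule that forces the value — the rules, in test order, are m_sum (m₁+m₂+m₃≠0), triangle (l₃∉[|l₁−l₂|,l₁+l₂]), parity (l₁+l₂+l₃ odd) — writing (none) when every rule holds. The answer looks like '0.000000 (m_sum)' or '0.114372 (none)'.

0.000000 (triangle)

l₃=1 ∉ [3,9] — triangle fails ⇒ I = 0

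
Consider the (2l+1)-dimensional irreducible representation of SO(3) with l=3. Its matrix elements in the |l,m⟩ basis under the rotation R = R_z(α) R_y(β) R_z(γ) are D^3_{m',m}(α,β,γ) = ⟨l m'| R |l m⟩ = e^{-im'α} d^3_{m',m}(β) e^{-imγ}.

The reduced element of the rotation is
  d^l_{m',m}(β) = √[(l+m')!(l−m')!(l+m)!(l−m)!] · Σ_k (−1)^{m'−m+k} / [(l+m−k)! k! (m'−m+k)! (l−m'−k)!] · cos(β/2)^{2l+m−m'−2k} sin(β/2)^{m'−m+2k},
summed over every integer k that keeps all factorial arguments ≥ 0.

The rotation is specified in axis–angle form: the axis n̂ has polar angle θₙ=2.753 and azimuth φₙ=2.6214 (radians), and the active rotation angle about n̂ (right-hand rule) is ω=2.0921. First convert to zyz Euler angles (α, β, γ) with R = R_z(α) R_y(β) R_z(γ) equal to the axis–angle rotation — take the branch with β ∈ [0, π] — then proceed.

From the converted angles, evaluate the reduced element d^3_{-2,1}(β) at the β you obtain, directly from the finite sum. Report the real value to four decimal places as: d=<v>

Axis–angle → zyz. n̂ = (sinθₙcosφₙ, sinθₙsinφₙ, cosθₙ) = (-0.328769, +0.188324, -0.925443), ω = 2.0921.
R = I cosω + sinω [n̂]ₓ + (1−cosω) n̂n̂ᵀ gives
  R = [-0.336093, +0.709768, +0.619089; -0.895267, -0.444882, +0.024020; +0.292470, -0.546177, +0.784953]
β = atan2(√(R₁₃²+R₂₃²), R₃₃) = 0.668176; α = atan2(R₂₃, R₁₃) mod 2π = 0.038779; γ = atan2(R₃₂, −R₃₁) mod 2π = 4.220757
d^3_{-2,1}(β=0.6682) via the finite sum:
Half-angle: c=0.944710, s=0.327908. N=√(1·120·24·2)=75.894664
k∈{3,4} keeps every argument non-negative
  k=3: (−1)^0·75.8947/(12)·0.9447^3·0.3279^3 = +0.188009
  k=4: (−1)^1·75.8947/(24)·0.9447^1·0.3279^5 = -0.011325
d^3_{-2,1}(0.6682) = +0.188009 -0.011325 = +0.176684

d=0.1767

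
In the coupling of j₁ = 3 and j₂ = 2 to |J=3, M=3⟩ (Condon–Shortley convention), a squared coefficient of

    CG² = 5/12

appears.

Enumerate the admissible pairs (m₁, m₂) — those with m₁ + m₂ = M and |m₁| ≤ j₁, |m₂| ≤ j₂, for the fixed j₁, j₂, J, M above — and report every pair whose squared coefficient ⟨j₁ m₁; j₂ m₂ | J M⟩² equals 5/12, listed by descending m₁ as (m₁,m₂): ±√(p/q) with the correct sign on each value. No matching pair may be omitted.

(3,0): +√(5/12); (2,1): −√(5/12)

Admissible pairs with m₁+m₂ = M = 3: (1,2), (2,1), (3,0)
  (m₁,m₂)=(3,0): CG² = 5/12, CG = +√(5/12)   ← matches the target
  (m₁,m₂)=(2,1): CG² = 5/12, CG = −√(5/12)   ← matches the target
  (m₁,m₂)=(1,2): CG² = 1/6, CG = +√(1/6)
Pairs with CG² = 5/12: (3,0): +√(5/12); (2,1): −√(5/12)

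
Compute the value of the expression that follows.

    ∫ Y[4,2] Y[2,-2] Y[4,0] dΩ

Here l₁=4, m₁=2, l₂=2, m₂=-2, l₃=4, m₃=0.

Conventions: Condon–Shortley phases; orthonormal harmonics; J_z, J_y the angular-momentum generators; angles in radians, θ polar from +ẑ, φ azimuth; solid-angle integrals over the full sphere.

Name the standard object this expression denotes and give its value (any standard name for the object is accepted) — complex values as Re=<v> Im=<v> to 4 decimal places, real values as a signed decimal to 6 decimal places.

Gaunt coefficient, -0.190365

This is a Gaunt coefficient — the integral of a triple product of spherical harmonics over the sphere.
Checks pass: Σm=0; 10 even; l₃=4∈[2,6].
(2·4+1)(2·2+1)(2·4+1) = 405
Δ: 2! 6! 2! / 11! → 1/13860
sum: t=0:+1/192 t=1:−1/36 t=2:+1/192 = -5/288
3j²(4 2 4; 0 0 0) = Δ·Π!·Σ² = 20/693  (sign -1)
sum: t=0:+1/192 = 1/192
3j²(4 2 4; 2 -2 0) = Δ·Π!·Σ² = 3/77  (sign +1)
combine: 4πI² = 405·20/693·3/77 = 2700/5929
take √, sign -1: I = -0.19036462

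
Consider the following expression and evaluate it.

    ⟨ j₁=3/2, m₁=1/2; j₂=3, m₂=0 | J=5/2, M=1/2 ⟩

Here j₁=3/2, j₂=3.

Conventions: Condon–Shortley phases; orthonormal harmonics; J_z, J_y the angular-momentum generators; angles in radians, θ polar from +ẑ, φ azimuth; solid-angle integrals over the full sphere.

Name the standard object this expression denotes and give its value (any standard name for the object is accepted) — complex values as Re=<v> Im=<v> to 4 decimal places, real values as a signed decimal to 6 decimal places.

Clebsch–Gordan coefficient, −√(6/35) ≈ -0.414039

This is a Clebsch–Gordan (vector-coupling) coefficient.
triangle: 2!·1!·4!/8! = 48/40320
(j±m)!: 2!·1!·3!·3!·3!·2! = 864
prefactor² = (2J+1)·Δ·N² = 216/35
  k=0: +1/(0!·2!·1!·3!·0!·1!) = 1/12
  k=1: −1/(1!·1!·0!·2!·1!·2!) = -1/4
Σ = -1/6  ⇒  CG² = 216/35·(-1/6)² = 6/35
CG = −√(6/35) = -0.414039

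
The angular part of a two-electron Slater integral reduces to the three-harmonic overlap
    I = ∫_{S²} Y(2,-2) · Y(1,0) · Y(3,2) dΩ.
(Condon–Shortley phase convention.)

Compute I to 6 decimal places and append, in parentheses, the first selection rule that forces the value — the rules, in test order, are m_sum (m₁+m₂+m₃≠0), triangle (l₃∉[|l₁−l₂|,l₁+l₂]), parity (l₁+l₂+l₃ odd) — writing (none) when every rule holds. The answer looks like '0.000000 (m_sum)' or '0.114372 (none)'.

Rules hold: Σm=0, L=6 even, 1≤3≤3.
N = 5·3·7 = 105
Δ = 0!·4!·2!/7! = 1/105
Racah Σ t=0..0: t=0:+1/4 = 1/4
⇒ 3j(2 1 3; 0 0 0)² = 3/35, sgn -1
Racah Σ t=0..0: t=0:+1/24 = 1/24
⇒ 3j(2 1 3; -2 0 2)² = 1/21, sgn -1
4πI² = N·(3j₀)²·(3jₘ)² = 3/7
I = +1·√(0.428571/4π) = 0.18467439
No selection rule forces the value: the integral is nonzero (none).

0.184674 (none)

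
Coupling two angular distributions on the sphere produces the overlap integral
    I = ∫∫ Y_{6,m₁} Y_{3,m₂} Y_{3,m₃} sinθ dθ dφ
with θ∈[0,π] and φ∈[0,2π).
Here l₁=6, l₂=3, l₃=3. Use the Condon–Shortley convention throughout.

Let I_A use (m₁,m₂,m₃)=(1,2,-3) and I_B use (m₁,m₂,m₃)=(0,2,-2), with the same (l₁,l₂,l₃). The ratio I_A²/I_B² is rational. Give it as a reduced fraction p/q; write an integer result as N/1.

7/36

Same 6,3,3: normalisation and zero-m 3j drop out of the ratio.
A: Δ: 6! 6! 0! / 13! → 1/12012; sum: t=5:−1/86400 = -1/86400; 3j²(6 3 3; 1 2 -3) = Δ·Π!·Σ² = 1/1716  (sign -1)
B: Δ: 6! 6! 0! / 13! → 1/12012; sum: t=5:−1/14400 = -1/14400; 3j²(6 3 3; 0 2 -2) = Δ·Π!·Σ² = 3/1001  (sign +1)
I_A²/I_B² = (1/1716)/(3/1001) = 7/36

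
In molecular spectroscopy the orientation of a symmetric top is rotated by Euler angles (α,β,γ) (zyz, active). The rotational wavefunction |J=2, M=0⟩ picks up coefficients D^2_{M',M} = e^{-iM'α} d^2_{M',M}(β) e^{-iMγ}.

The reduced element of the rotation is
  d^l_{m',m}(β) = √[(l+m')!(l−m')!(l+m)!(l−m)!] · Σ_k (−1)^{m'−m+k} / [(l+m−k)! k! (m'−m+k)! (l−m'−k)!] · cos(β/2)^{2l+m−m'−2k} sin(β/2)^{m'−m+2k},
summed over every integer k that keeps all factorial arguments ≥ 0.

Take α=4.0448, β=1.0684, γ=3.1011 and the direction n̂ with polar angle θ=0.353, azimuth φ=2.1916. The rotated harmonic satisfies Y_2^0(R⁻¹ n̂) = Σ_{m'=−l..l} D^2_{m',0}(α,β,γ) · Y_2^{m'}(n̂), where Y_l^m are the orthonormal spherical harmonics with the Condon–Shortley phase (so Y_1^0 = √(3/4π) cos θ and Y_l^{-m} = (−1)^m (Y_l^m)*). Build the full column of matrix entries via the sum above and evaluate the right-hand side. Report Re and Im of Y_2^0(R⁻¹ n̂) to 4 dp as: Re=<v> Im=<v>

Re=-0.1877 Im=0.0000

Need the full column D^2_{m',0} for m'=−2..2 at α=4.0448, β=1.0684, γ=3.1011.
cos(β/2)=0.860676, sin(β/2)=0.509153
d^2_{-2,0}: single k=2 term ⇒ +0.470383;  D = -0.109808+0.457386i
d^2_{-1,0}: k∈[1..2] ⇒ +0.795139 -0.278266 = +0.516873;  D = -0.319993-0.405909i
d^2_{0,0}: k∈[0..2] ⇒ +0.548731 -0.768132 +0.067204 = -0.152197;  D = -0.152197+0.000000i
d^2_{1,0}: k∈[0..1] ⇒ -0.795139 +0.278266 = -0.516873;  D = +0.319993-0.405909i
d^2_{2,0}: single k=0 term ⇒ +0.470383;  D = -0.109808-0.457386i
Y_2^{m'}(θ=0.353,φ=2.1916) and Σ D·Y over m':
  (-0.1098+0.4574i)·(-0.0149+0.0437i)  (-0.3200-0.4059i)·(-0.1458-0.2039i)  (-0.1522+0.0000i)·(+0.5177+0.0000i)  (+0.3200-0.4059i)·(+0.1458-0.2039i)  (-0.1098-0.4574i)·(-0.0149-0.0437i)
Y_2^0(R⁻¹ n̂) = -0.187673-0.000000i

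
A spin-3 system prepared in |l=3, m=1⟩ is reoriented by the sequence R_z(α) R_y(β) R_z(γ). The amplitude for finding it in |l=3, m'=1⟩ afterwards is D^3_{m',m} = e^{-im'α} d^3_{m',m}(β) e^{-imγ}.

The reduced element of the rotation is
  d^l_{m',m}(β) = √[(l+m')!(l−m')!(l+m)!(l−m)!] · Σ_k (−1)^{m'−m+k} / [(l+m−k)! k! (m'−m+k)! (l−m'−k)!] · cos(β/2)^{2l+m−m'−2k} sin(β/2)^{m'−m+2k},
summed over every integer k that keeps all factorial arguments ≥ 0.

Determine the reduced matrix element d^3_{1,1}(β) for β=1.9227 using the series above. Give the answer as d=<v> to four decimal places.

d^3_{1,1}(β=1.9227) via the finite sum:
Half-angle: c=0.572414, s=0.819965. N=√(24·2·24·2)=48.000000
k∈{0,1,2} keeps every argument non-negative
  k=0: (−1)^0·48.0000/(48)·0.5724^6·0.8200^0 = +0.035177
  k=1: (−1)^1·48.0000/(6)·0.5724^4·0.8200^2 = -0.577458
  k=2: (−1)^2·48.0000/(8)·0.5724^2·0.8200^4 = +0.888694
d^3_{1,1}(1.9227) = +0.035177 -0.577458 +0.888694 = +0.346414

d=0.3464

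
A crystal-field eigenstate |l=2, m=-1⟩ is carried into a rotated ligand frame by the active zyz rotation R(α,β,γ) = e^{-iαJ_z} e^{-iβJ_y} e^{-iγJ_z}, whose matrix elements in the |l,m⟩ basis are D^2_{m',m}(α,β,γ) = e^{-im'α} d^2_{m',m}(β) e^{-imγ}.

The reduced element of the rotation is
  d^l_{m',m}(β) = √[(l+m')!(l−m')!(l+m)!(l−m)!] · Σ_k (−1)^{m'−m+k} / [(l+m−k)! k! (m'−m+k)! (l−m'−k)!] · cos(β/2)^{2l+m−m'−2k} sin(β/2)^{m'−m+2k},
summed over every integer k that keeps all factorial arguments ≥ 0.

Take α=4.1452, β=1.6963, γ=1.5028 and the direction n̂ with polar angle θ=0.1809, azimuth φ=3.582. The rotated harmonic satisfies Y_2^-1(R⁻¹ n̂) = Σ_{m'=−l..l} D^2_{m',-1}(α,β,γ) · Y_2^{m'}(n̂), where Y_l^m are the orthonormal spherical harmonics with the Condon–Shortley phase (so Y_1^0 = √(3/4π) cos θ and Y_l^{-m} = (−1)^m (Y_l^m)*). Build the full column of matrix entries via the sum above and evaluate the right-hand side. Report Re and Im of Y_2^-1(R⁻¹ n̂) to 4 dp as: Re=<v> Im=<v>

Need the full column D^2_{m',-1} for m'=−2..2 at α=4.1452, β=1.6963, γ=1.5028.
cos(β/2)=0.661372, sin(β/2)=0.750058
d^2_{-2,-1}: single k=1 term ⇒ +0.433972;  D = -0.404851-0.156292i
d^2_{-1,-1}: k∈[0..1] ⇒ +0.191330 -0.738249 = -0.546919;  D = -0.440249+0.324501i
d^2_{0,-1}: k∈[0..1] ⇒ -0.531505 +0.683606 = +0.152101;  D = +0.010334+0.151749i
d^2_{1,-1}: k∈[0..1] ⇒ +0.738249 -0.316504 = +0.421744;  D = -0.370278-0.201896i
d^2_{2,-1}: single k=0 term ⇒ -0.558162;  D = -0.488647+0.269757i
Y_2^{m'}(θ=0.1809,φ=3.582) and Σ D·Y over m':
  (-0.4049-0.1563i)·(+0.0080-0.0096i)  (-0.4402+0.3245i)·(-0.1237+0.0583i)  (+0.0103+0.1517i)·(+0.6002+0.0000i)  (-0.3703-0.2019i)·(+0.1237+0.0583i)  (-0.4886+0.2698i)·(+0.0080+0.0096i)
Y_2^-1(R⁻¹ n̂) = -0.003510-0.021179i

Re=-0.0035 Im=-0.0212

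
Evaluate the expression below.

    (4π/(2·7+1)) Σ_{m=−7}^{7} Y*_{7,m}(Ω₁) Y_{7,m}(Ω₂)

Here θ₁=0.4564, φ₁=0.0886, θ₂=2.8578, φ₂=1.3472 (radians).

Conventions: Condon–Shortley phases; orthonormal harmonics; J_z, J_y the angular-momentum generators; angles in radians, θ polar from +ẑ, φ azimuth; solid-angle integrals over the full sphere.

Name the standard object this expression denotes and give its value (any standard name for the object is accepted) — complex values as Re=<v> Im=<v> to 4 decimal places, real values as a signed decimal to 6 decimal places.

Legendre polynomial (addition theorem), +0.324886

This sum is the spherical-harmonic addition theorem: it equals the Legendre polynomial P_l(cos γ) of the angle γ between the two directions.
Term-by-term m-sum for l=7 (normalisation 4π/15 = 0.837758):
  term(m=-7) = -0.000000-0.000000i   from Y*(Ω₁)=+0.001314+0.000939i, Y(Ω₂)=-0.000067+0.000000i
  term(m=-6) = -0.000003+0.000010i   from Y*(Ω₁)=+0.010608+0.006238i, Y(Ω₂)=+0.000197+0.000843i
  term(m=-5) = +0.000401-0.000004i   from Y*(Ω₁)=+0.052226+0.024778i, Y(Ω₂)=+0.006235-0.003034i
  term(m=-4) = -0.002286-0.006853i   from Y*(Ω₁)=+0.174225+0.064467i, Y(Ω₂)=-0.024344-0.030326i
  term(m=-3) = -0.050297+0.036997i   from Y*(Ω₁)=+0.389855+0.106135i, Y(Ω₂)=-0.096059+0.121051i
  term(m=-2) = +0.175628+0.126551i   from Y*(Ω₁)=+0.515820+0.092372i, Y(Ω₂)=+0.372474+0.178638i
  term(m=-1) = +0.036731-0.113807i   from Y*(Ω₁)=+0.191430+0.017005i, Y(Ω₂)=+0.137978-0.606767i
  term(m=+0) = +0.067456+0.000000i   from Y*(Ω₁)=-0.409967-0.000000i, Y(Ω₂)=-0.164540+0.000000i
  term(m=+1) = +0.036731+0.113807i   from Y*(Ω₁)=-0.191430+0.017005i, Y(Ω₂)=-0.137978-0.606767i
  term(m=+2) = +0.175628-0.126551i   from Y*(Ω₁)=+0.515820-0.092372i, Y(Ω₂)=+0.372474-0.178638i
  term(m=+3) = -0.050297-0.036997i   from Y*(Ω₁)=-0.389855+0.106135i, Y(Ω₂)=+0.096059+0.121051i
  term(m=+4) = -0.002286+0.006853i   from Y*(Ω₁)=+0.174225-0.064467i, Y(Ω₂)=-0.024344+0.030326i
  term(m=+5) = +0.000401+0.000004i   from Y*(Ω₁)=-0.052226+0.024778i, Y(Ω₂)=-0.006235-0.003034i
  term(m=+6) = -0.000003-0.000010i   from Y*(Ω₁)=+0.010608-0.006238i, Y(Ω₂)=+0.000197-0.000843i
  term(m=+7) = -0.000000+0.000000i   from Y*(Ω₁)=-0.001314+0.000939i, Y(Ω₂)=+0.000067+0.000000i
Total Σ_m = +0.387805-0.000000i. Multiply by 0.837758: +0.324886-0.000000i. P_7(cos γ) = 0.324886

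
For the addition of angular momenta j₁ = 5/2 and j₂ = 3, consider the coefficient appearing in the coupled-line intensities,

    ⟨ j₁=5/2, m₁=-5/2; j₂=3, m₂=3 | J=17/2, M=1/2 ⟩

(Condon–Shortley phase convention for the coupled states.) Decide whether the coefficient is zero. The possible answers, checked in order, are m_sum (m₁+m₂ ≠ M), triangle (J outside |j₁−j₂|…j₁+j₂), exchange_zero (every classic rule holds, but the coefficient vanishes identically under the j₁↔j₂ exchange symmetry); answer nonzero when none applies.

triangle

m-sum: m₁+m₂ = -5/2+3 = 1/2, M = 1/2  ✓
triangle: need |j₁−j₂| ≤ J ≤ j₁+j₂, i.e. J ∈ [1/2, 11/2]; J = 17/2 is outside ✗ ⇒ coefficient is 0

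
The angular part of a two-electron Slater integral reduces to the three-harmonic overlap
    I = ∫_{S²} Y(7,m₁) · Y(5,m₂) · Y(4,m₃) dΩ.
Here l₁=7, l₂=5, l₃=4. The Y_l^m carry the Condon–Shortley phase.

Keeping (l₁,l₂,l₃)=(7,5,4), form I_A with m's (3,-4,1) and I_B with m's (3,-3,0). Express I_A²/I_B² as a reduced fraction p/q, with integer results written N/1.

Same 7,5,4: normalisation and zero-m 3j drop out of the ratio.
A: Δ: 8! 6! 2! / 17! → 1/6126120; sum: t=0:+1/1935360 t=1:−1/362880 = -13/5806080; 3j²(7 5 4; 3 -4 1) = Δ·Π!·Σ² = 195/10472  (sign +1)
B: Δ: 8! 6! 2! / 17! → 1/6126120; sum: t=0:+1/3870720 t=1:−1/181440 t=2:+1/138240 = 23/11612160; 3j²(7 5 4; 3 -3 0) = Δ·Π!·Σ² = 529/204204  (sign +1)
I_A²/I_B² = (195/10472)/(529/204204) = 7605/1058

7605/1058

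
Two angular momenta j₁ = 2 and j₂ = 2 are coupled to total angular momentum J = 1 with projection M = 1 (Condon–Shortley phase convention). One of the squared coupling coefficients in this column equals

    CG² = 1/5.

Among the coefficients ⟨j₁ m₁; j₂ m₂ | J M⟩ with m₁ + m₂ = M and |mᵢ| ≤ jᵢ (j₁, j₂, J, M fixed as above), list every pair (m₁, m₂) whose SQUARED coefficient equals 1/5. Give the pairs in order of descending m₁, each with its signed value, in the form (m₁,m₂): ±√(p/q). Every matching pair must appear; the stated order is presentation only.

Admissible pairs with m₁+m₂ = M = 1: (-1,2), (0,1), (1,0), (2,-1)
  (m₁,m₂)=(2,-1): CG² = 1/5, CG = +√(1/5)   ← matches the target
  (m₁,m₂)=(1,0): CG² = 3/10, CG = −√(3/10)
  (m₁,m₂)=(0,1): CG² = 3/10, CG = +√(3/10)
  (m₁,m₂)=(-1,2): CG² = 1/5, CG = −√(1/5)   ← matches the target
Pairs with CG² = 1/5: (2,-1): +√(1/5); (-1,2): −√(1/5)

(2,-1): +√(1/5); (-1,2): −√(1/5)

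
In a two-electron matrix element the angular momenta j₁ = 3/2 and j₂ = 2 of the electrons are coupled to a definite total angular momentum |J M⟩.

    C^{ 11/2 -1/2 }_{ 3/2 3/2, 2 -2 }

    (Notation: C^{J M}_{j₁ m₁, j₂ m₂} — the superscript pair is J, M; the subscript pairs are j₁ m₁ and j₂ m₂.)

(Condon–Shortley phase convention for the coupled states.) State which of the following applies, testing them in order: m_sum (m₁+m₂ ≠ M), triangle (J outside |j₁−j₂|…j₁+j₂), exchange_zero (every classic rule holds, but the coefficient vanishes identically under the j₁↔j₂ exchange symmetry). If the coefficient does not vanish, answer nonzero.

triangle

m-sum: m₁+m₂ = 3/2+(-2) = -1/2, M = -1/2  ✓
triangle: need |j₁−j₂| ≤ J ≤ j₁+j₂, i.e. J ∈ [1/2, 7/2]; J = 11/2 is outside ✗ ⇒ coefficient is 0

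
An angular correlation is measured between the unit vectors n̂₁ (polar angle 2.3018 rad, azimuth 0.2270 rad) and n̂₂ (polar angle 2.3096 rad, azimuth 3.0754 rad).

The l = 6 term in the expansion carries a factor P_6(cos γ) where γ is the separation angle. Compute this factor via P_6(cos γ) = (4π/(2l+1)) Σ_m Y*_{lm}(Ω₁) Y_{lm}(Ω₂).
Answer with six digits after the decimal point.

Term-by-term m-sum for l=6 (normalisation 4π/13 = 0.966644):
  m=-6: Y*=(0.017053, 0.080481)  Y=(0.072722, 0.030503)  product (-0.001215, 0.006373)
  m=-5: Y*=(-0.107877, -0.231666)  Y=(0.235334, 0.080861)  product (-0.006654, -0.063242)
  m=-4: Y*=(0.263243, 0.337233)  Y=(0.410203, 0.111221)  product (0.070475, 0.167612)
  m=-3: Y*=(-0.265316, -0.214990)  Y=(0.345442, 0.069513)  product (-0.076707, -0.092710)
  m=-2: Y*=(-0.075775, -0.036978)  Y=(-0.066426, -0.008846)  product (0.004706, 0.003127)
  m=-1: Y*=(0.362244, 0.083672)  Y=(-0.372074, -0.024665)  product (-0.132718, -0.040067)
  m=+0: Y*=(-0.020601, -0.000000)  Y=(-0.039426, 0.000000)  product (0.000812, 0.000000)
  m=+1: Y*=(-0.362244, 0.083672)  Y=(0.372074, -0.024665)  product (-0.132718, 0.040067)
  m=+2: Y*=(-0.075775, 0.036978)  Y=(-0.066426, 0.008846)  product (0.004706, -0.003127)
  m=+3: Y*=(0.265316, -0.214990)  Y=(-0.345442, 0.069513)  product (-0.076707, 0.092710)
  m=+4: Y*=(0.263243, -0.337233)  Y=(0.410203, -0.111221)  product (0.070475, -0.167612)
  m=+5: Y*=(0.107877, -0.231666)  Y=(-0.235334, 0.080861)  product (-0.006654, 0.063242)
  m=+6: Y*=(0.017053, -0.080481)  Y=(0.072722, -0.030503)  product (-0.001215, -0.006373)
Total Σ_m = (-0.283411, 0.000000). Multiply by 0.966644: (-0.273958, 0.000000). P_6(cos γ) = -0.273958

-0.273958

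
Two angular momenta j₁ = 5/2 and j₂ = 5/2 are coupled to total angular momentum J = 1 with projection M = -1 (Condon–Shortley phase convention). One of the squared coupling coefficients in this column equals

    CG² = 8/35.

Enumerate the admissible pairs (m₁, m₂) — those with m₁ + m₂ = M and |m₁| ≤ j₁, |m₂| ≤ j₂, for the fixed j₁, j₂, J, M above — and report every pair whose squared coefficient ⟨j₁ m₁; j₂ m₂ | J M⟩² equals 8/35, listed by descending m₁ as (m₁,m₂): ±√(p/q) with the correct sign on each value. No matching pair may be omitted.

Admissible pairs with m₁+m₂ = M = -1: (-5/2,3/2), (-3/2,1/2), (-1/2,-1/2), (1/2,-3/2), (3/2,-5/2)
  (m₁,m₂)=(3/2,-5/2): CG² = 1/7, CG = +√(1/7)
  (m₁,m₂)=(1/2,-3/2): CG² = 8/35, CG = −√(8/35)   ← matches the target
  (m₁,m₂)=(-1/2,-1/2): CG² = 9/35, CG = +√(9/35)
  (m₁,m₂)=(-3/2,1/2): CG² = 8/35, CG = −√(8/35)   ← matches the target
  (m₁,m₂)=(-5/2,3/2): CG² = 1/7, CG = +√(1/7)
Pairs with CG² = 8/35: (1/2,-3/2): −√(8/35); (-3/2,1/2): −√(8/35)

(1/2,-3/2): −√(8/35); (-3/2,1/2): −√(8/35)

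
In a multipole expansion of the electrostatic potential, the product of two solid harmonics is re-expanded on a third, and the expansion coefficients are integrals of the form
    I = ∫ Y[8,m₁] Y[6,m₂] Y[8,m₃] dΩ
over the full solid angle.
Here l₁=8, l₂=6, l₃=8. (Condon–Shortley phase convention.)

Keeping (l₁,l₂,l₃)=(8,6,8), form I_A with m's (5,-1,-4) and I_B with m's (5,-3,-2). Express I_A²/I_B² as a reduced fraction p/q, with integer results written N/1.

Same 8,6,8: normalisation and zero-m 3j drop out of the ratio.
A: Δ: 6! 10! 6! / 23! → 1/13742520792; sum: t=0:+1/2612736000 t=1:−1/464486400 t=2:+1/627056640 t=3:−1/6270566400 = -1/2985984000; 3j²(8 6 8; 5 -1 -4) = Δ·Π!·Σ² = 63/29716  (sign -1)
B: Δ: 6! 10! 6! / 23! → 1/13742520792; sum: t=0:+1/783820800 t=1:−1/464486400 t=2:+1/2090188800 t=3:−1/94058496000 = -11/26873856000; 3j²(8 6 8; 5 -3 -2) = Δ·Π!·Σ² = 77/29716  (sign -1)
I_A²/I_B² = (63/29716)/(77/29716) = 9/11

9/11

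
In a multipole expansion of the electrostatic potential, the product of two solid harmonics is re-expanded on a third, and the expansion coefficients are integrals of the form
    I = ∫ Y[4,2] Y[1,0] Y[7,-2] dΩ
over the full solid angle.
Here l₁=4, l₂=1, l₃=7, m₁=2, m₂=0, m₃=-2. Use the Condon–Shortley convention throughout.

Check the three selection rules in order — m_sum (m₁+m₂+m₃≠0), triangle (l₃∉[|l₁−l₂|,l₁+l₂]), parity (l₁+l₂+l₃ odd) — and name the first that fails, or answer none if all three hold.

triangle

m₁+m₂+m₃ = 2 + 0 − 2 = 0  ✓
triangle: need |l₁−l₂| ≤ l₃ ≤ l₁+l₂ = [3,5]; l₃=7 is outside  ✗
parity: l₁+l₂+l₃ = 12 is even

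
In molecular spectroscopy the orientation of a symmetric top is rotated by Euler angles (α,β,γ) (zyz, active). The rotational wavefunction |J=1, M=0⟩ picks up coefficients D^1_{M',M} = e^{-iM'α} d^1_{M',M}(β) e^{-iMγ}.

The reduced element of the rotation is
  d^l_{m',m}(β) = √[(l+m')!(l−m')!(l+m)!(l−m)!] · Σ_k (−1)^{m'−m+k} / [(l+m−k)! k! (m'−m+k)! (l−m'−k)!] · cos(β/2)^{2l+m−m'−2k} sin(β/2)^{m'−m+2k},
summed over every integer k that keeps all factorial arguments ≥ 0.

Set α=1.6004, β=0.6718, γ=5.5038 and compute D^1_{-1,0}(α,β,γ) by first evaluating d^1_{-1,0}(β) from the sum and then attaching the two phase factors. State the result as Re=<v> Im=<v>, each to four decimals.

Re=-0.0130 Im=0.4399

Split into d^1_{-1,0}(β=0.6718) × two z-phases.
With c≡cos(β/2)=0.944114 and s≡sin(β/2)=0.329619, N=[1·2·1·1]^{1/2}=1.414214
Admissible k: 1..1 (factorial args all ≥0)
  k=1: (−1)^0·1.4142/(1)·0.9441^1·0.3296^1 = +0.440100
d^1_{-1,0}(0.6718) = +0.440100
Phases: e^{-i·(-1)·1.6004}=-0.029599+0.999562i, e^{-i·(0)·5.5038}=+1.000000+0.000000i ⇒ D=-0.013027+0.439907i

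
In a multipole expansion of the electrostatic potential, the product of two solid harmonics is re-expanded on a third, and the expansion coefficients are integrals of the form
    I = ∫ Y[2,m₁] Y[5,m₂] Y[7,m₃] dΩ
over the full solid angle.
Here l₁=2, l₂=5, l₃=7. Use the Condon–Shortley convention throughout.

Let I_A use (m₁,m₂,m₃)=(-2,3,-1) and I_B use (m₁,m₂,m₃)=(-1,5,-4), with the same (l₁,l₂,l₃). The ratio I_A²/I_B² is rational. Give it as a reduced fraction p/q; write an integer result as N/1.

Shared (l₁,l₂,l₃)=(2,5,7): N and (l;000)² cancel in I_A²/I_B².
A: Δ = 0!·4!·10!/15! = 1/15015; Racah Σ t=0..0: t=0:+1/1935360 = 1/1935360; ⇒ 3j(2 5 7; -2 3 -1)² = 1/1001, sgn +1
B: Δ = 0!·4!·10!/15! = 1/15015; Racah Σ t=0..0: t=0:+1/21772800 = 1/21772800; ⇒ 3j(2 5 7; -1 5 -4)² = 1/1365, sgn -1
I_A²/I_B² = (1/1001)/(1/1365) = 15/11

15/11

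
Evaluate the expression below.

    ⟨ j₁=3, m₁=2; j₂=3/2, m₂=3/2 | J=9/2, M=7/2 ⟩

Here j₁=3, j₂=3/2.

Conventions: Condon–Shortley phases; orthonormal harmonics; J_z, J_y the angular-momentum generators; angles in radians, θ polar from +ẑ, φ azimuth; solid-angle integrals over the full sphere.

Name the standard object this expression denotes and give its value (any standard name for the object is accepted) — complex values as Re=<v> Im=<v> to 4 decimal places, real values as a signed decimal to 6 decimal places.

This is a Clebsch–Gordan (vector-coupling) coefficient.
√[10·0!6!3!/10! · 5!1!3!0!8!1!] = √(345600)
  +(−1)^0/∏(0,0,1,3,5,0)! = 1/720  (running 1/720)
⟨..|..⟩ = √(345600)·(1/720) = +0.816497

Clebsch–Gordan coefficient, +√(2/3) ≈ +0.816497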